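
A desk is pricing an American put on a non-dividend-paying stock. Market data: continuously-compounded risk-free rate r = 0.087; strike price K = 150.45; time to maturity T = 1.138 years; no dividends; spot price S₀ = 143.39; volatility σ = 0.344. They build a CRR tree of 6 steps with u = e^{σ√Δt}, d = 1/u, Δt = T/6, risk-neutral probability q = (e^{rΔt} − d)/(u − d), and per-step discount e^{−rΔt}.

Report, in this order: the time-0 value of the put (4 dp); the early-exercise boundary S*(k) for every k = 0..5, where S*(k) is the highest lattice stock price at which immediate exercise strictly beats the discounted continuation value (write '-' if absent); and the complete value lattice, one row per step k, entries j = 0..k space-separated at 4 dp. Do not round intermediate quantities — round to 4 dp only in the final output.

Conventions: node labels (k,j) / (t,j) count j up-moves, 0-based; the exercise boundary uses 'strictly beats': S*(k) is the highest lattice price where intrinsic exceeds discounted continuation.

price = 19.3671
boundary = - - 106.2653 91.4804 106.2653 123.4398
tree:
19.3671
29.7946 10.2840
44.1847 17.3584 4.0300
58.9696 28.3450 7.6904 0.7527
71.6975 44.1847 14.5130 1.5874 0.0000
82.6545 58.9696 27.0102 3.3477 0.0000 0.0000
92.0871 71.6975 44.1847 7.0600 0.0000 0.0000 0.0000

Δt=0.18967, u=1.16162, d=0.86087, q=0.51794, disc=e^(-rΔt)=0.98363
k=6 terminal: V=max(K-S,0) → 92.0871 71.6975 44.1847 7.0600 0.0000 0.0000 0.0000
k=5: j=0 S=67.7955 intr=82.6545 cont=80.1923 V=82.6545[EX]; j=1 S=91.4804 intr=58.9696 cont=56.5074 V=58.9696[EX]; j=2 S=123.4398 intr=27.0102 cont=24.5480 V=27.0102[EX]; j=3 S=166.5645 intr=0.0000 cont=3.3477 V=3.3477[hold]; j=4 S=224.7552 intr=0.0000 cont=0.0000 V=0.0000[hold]; j=5 S=303.2753 intr=0.0000 cont=0.0000 V=0.0000[hold]  S*(5)=123.4398
k=4: j=0 S=78.7525 intr=71.6975 cont=69.2353 V=71.6975[EX]; j=1 S=106.2653 intr=44.1847 cont=41.7225 V=44.1847[EX]; j=2 S=143.3900 intr=7.0600 cont=14.5130 V=14.5130[hold]; j=3 S=193.4845 intr=0.0000 cont=1.5874 V=1.5874[hold]; j=4 S=261.0799 intr=0.0000 cont=0.0000 V=0.0000[hold]  S*(4)=106.2653
k=3: j=0 S=91.4804 intr=58.9696 cont=56.5074 V=58.9696[EX]; j=1 S=123.4398 intr=27.0102 cont=28.3450 V=28.3450[hold]; j=2 S=166.5645 intr=0.0000 cont=7.6904 V=7.6904[hold]; j=3 S=224.7552 intr=0.0000 cont=0.7527 V=0.7527[hold]  S*(3)=91.4804
k=2: j=0 S=106.2653 intr=44.1847 cont=42.4025 V=44.1847[EX]; j=1 S=143.3900 intr=7.0600 cont=17.3584 V=17.3584[hold]; j=2 S=193.4845 intr=0.0000 cont=4.0300 V=4.0300[hold]  S*(2)=106.2653
k=1: j=0 S=123.4398 intr=27.0102 cont=29.7946 V=29.7946[hold]; j=1 S=166.5645 intr=0.0000 cont=10.2840 V=10.2840[hold]  S*(1)=-
k=0: j=0 S=143.3900 intr=7.0600 cont=19.3671 V=19.3671[hold]  S*(0)=-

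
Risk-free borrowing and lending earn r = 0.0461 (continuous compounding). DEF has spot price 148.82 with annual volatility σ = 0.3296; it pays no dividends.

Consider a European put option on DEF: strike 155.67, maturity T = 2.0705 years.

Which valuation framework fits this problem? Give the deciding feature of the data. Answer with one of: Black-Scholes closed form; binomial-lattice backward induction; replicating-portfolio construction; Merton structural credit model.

framework: Black-Scholes closed form

Key observation: with DEF following a GBM at constant σ and r, the European put struck at 155.67 prices in closed form — nothing here needs a stepwise model or a balance sheet.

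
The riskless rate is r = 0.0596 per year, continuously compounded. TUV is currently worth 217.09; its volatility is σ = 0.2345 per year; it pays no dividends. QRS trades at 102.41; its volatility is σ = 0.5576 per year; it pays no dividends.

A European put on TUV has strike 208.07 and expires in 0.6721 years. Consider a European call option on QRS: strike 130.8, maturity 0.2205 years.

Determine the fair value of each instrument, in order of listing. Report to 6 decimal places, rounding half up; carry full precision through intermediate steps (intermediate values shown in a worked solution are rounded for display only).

[TUV put K=208.07]
σ√T = 0.2345·√0.6721 = 0.192247
d₁ = (ln(S/K) + (r+σ²/2)T) / (σ√T) = (ln(217.09/208.07) + (0.0596+0.2345²/2)·0.6721) / 0.192247 = (0.042437 + 0.058537) / 0.192247 = 0.525231
d₂ = d₁ − σ√T = 0.525231 − 0.192247 = 0.332984
e^{−rT} = 0.960735
N(−d₁) = 0.299711,  N(−d₂) = 0.369573
price = K·e^{−rT}·N(−d₂) − S·N(−d₁) = 73.877718 − 65.064348 = 8.813370
[QRS call K=130.8]
σ√T = 0.5576·√0.2205 = 0.261835
d₁ = (ln(S/K) + (r+σ²/2)T) / (σ√T) = (ln(102.41/130.8) + (0.0596+0.5576²/2)·0.2205) / 0.261835 = (-0.244685 + 0.047420) / 0.261835 = -0.753394
d₂ = d₁ − σ√T = -0.753394 − 0.261835 = -1.015228
e^{−rT} = 0.986944
N(d₁) = 0.225607,  N(d₂) = 0.154998
price = S·N(d₁) − K·e^{−rT}·N(d₂) = 23.104376 − 20.009108 = 3.095268

price(TUV put K=208.07) = 8.813370
price(QRS call K=130.8) = 3.095268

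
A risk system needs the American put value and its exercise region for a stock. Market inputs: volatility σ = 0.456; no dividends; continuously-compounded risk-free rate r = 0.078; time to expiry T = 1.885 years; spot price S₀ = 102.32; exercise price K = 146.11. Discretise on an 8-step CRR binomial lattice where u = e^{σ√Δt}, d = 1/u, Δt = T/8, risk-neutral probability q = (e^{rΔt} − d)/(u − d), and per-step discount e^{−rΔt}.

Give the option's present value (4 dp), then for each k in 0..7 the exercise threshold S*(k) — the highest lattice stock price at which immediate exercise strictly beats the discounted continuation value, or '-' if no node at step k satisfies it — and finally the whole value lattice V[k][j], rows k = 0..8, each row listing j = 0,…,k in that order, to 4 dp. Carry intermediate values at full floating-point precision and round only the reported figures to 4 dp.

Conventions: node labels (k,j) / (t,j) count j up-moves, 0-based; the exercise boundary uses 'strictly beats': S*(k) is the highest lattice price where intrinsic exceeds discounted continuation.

price = 48.2368
boundary = - 82.0031 65.7204 82.0031 65.7204 82.0031 102.3200 82.0031
tree:
48.2368
64.1069 33.3216
80.3896 47.0187 20.1320
93.4392 64.1069 30.7711 9.6676
103.8976 80.3896 45.4065 16.4935 2.8300
112.2794 93.4392 64.1069 27.3956 5.6129 0.0000
118.9969 103.8976 80.3896 43.7900 11.1322 0.0000 0.0000
124.3805 112.2794 93.4392 64.1069 22.0789 0.0000 0.0000 0.0000
128.6952 118.9969 103.8976 80.3896 43.7900 0.0000 0.0000 0.0000 0.0000

params: Δt=0.23563 u=1.24776 d=0.80144 q=0.48645 e^(-rΔt)=0.98179
t_8 payoffs: 128.6952 118.9969 103.8976 80.3896 43.7900 0.0000 0.0000 0.0000 0.0000
t_7: node(7,0) S=21.7295 payoff=124.3805 vs cont=121.7197 → 124.3805 [stop]  node(7,1) S=33.8306 payoff=112.2794 vs cont=109.6186 → 112.2794 [stop]  node(7,2) S=52.6708 payoff=93.4392 vs cont=90.7784 → 93.4392 [stop]  node(7,3) S=82.0031 payoff=64.1069 vs cont=61.4461 → 64.1069 [stop]  node(7,4) S=127.6706 payoff=18.4394 vs cont=22.0789 → 22.0789 [wait]  node(7,5) S=198.7701 payoff=0.0000 vs cont=0.0000 → 0.0000 [wait]  node(7,6) S=309.4650 payoff=0.0000 vs cont=0.0000 → 0.0000 [wait]  node(7,7) S=481.8057 payoff=0.0000 vs cont=0.0000 → 0.0000 [wait]  ⇒ S*(7)=82.0031
t_6: node(6,0) S=27.1131 payoff=118.9969 vs cont=116.3361 → 118.9969 [stop]  node(6,1) S=42.2124 payoff=103.8976 vs cont=101.2368 → 103.8976 [stop]  node(6,2) S=65.7204 payoff=80.3896 vs cont=77.7288 → 80.3896 [stop]  node(6,3) S=102.3200 payoff=43.7900 vs cont=42.8674 → 43.7900 [stop]  node(6,4) S=159.3019 payoff=0.0000 vs cont=11.1322 → 11.1322 [wait]  node(6,5) S=248.0169 payoff=0.0000 vs cont=0.0000 → 0.0000 [wait]  node(6,6) S=386.1373 payoff=0.0000 vs cont=0.0000 → 0.0000 [wait]  ⇒ S*(6)=102.3200
t_5: node(5,0) S=33.8306 payoff=112.2794 vs cont=109.6186 → 112.2794 [stop]  node(5,1) S=52.6708 payoff=93.4392 vs cont=90.7784 → 93.4392 [stop]  node(5,2) S=82.0031 payoff=64.1069 vs cont=61.4461 → 64.1069 [stop]  node(5,3) S=127.6706 payoff=18.4394 vs cont=27.3956 → 27.3956 [wait]  node(5,4) S=198.7701 payoff=0.0000 vs cont=5.6129 → 5.6129 [wait]  node(5,5) S=309.4650 payoff=0.0000 vs cont=0.0000 → 0.0000 [wait]  ⇒ S*(5)=82.0031
t_4: node(4,0) S=42.2124 payoff=103.8976 vs cont=101.2368 → 103.8976 [stop]  node(4,1) S=65.7204 payoff=80.3896 vs cont=77.7288 → 80.3896 [stop]  node(4,2) S=102.3200 payoff=43.7900 vs cont=45.4065 → 45.4065 [wait]  node(4,3) S=159.3019 payoff=0.0000 vs cont=16.4935 → 16.4935 [wait]  node(4,4) S=248.0169 payoff=0.0000 vs cont=2.8300 → 2.8300 [wait]  ⇒ S*(4)=65.7204
t_3: node(3,0) S=52.6708 payoff=93.4392 vs cont=90.7784 → 93.4392 [stop]  node(3,1) S=82.0031 payoff=64.1069 vs cont=62.2181 → 64.1069 [stop]  node(3,2) S=127.6706 payoff=18.4394 vs cont=30.7711 → 30.7711 [wait]  node(3,3) S=198.7701 payoff=0.0000 vs cont=9.6676 → 9.6676 [wait]  ⇒ S*(3)=82.0031
t_2: node(2,0) S=65.7204 payoff=80.3896 vs cont=77.7288 → 80.3896 [stop]  node(2,1) S=102.3200 payoff=43.7900 vs cont=47.0187 → 47.0187 [wait]  node(2,2) S=159.3019 payoff=0.0000 vs cont=20.1320 → 20.1320 [wait]  ⇒ S*(2)=65.7204
t_1: node(1,0) S=82.0031 payoff=64.1069 vs cont=62.9881 → 64.1069 [stop]  node(1,1) S=127.6706 payoff=18.4394 vs cont=33.3216 → 33.3216 [wait]  ⇒ S*(1)=82.0031
t_0: node(0,0) S=102.3200 payoff=43.7900 vs cont=48.2368 → 48.2368 [wait]  ⇒ S*(0)=-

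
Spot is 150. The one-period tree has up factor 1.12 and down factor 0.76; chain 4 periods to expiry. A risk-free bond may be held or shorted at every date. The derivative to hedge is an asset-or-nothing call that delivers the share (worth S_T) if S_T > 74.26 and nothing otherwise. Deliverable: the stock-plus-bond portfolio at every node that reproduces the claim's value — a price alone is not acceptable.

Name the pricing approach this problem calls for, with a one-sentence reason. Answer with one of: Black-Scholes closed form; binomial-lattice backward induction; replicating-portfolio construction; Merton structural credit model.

Key observation: a price alone would not answer the question — the per-node share/bond construction on the spot-150, 1.12/0.76 tree is required, and only the replicating-portfolio method yields it.

framework: replicating-portfolio construction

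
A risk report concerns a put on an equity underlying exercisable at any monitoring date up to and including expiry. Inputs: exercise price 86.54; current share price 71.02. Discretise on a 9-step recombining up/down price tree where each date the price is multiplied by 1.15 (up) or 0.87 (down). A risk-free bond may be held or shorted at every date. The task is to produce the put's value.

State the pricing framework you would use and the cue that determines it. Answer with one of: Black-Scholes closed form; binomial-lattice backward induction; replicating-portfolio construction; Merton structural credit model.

Key observation: the exercise right at every one of the 9 steps is what matters: each node needs max(86.54 − S, continuation), which only the stepwise tree valuation starting from spot 71.02 delivers.

framework: binomial-lattice backward induction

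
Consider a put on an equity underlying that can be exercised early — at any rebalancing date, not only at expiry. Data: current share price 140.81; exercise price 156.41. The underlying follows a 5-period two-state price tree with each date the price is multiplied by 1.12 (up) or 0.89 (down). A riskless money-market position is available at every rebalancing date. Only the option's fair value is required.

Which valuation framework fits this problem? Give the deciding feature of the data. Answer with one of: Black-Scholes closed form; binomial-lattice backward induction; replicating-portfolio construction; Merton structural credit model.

Key observation: with exercise allowed before expiry on a discrete up/down model (5 steps from spot 140.81), the strike-156.41 put's value must be rolled back through the tree testing early exercise at each node.

framework: binomial-lattice backward induction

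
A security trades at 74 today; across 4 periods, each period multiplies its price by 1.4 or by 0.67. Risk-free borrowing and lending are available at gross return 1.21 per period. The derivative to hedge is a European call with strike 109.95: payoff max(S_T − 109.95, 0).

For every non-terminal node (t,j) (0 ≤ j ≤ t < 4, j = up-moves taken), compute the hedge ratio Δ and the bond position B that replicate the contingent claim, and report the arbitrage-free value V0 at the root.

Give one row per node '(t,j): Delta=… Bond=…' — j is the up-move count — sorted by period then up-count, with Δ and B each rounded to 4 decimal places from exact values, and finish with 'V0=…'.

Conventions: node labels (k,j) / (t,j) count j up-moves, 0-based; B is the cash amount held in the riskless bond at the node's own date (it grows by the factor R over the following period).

The replicating-portfolio and risk-neutral prices coincide; use p* = (1.21−0.67)/(1.4−0.67) = 0.7397 for the latter.
Payoffs at expiry: V(4,0)=0.0000, V(4,1)=0.0000, V(4,2)=0.0000, V(4,3)=26.0975, V(4,4)=174.3284
  t=3,j=0: stock 22.2565 → up 31.1590 (V=0.0000), down 14.9118 (V=0.0000). Price 0.0000; hedge Δ=0.0000, bond B=0.0000.
  t=3,j=1: stock 46.5060 → up 65.1085 (V=0.0000), down 31.1590 (V=0.0000). Price 0.0000; hedge Δ=0.0000, bond B=0.0000.
  t=3,j=2: stock 97.1768 → up 136.0475 (V=26.0975), down 65.1085 (V=0.0000). Price 15.9546; hedge Δ=0.3679, bond B=-19.7955.
  t=3,j=3: stock 203.0560 → up 284.2784 (V=174.3284), down 136.0475 (V=26.0975). Price 112.1882; hedge Δ=1.0000, bond B=-90.8678.
  t=2,j=0: stock 33.2186 → up 46.5060 (V=0.0000), down 22.2565 (V=0.0000). Price 0.0000; hedge Δ=0.0000, bond B=0.0000.
  t=2,j=1: stock 69.4120 → up 97.1768 (V=15.9546), down 46.5060 (V=0.0000). Price 9.7537; hedge Δ=0.3149, bond B=-12.1018.
  t=2,j=2: stock 145.0400 → up 203.0560 (V=112.1882), down 97.1768 (V=15.9546). Price 72.0174; hedge Δ=0.9089, bond B=-59.8095.
  t=1,j=0: stock 49.5800 → up 69.4120 (V=9.7537), down 33.2186 (V=0.0000). Price 5.9629; hedge Δ=0.2695, bond B=-7.3984.
  t=1,j=1: stock 103.6000 → up 145.0400 (V=72.0174), down 69.4120 (V=9.7537). Price 46.1255; hedge Δ=0.8233, bond B=-39.1673.
  t=0,j=0: stock 74.0000 → up 103.6000 (V=46.1255), down 49.5800 (V=5.9629). Price 29.4812; hedge Δ=0.7435, bond B=-25.5361.
As a check, the time-0 holding Δ(0,0)·S0 + B(0,0) comes to 29.4812 — exactly V0.

(0,0): Delta=0.7435 Bond=-25.5361
(1,0): Delta=0.2695 Bond=-7.3984
(1,1): Delta=0.8233 Bond=-39.1673
(2,0): Delta=0.0000 Bond=0.0000
(2,1): Delta=0.3149 Bond=-12.1018
(2,2): Delta=0.9089 Bond=-59.8095
(3,0): Delta=0.0000 Bond=0.0000
(3,1): Delta=0.0000 Bond=0.0000
(3,2): Delta=0.3679 Bond=-19.7955
(3,3): Delta=1.0000 Bond=-90.8678
V0=29.4812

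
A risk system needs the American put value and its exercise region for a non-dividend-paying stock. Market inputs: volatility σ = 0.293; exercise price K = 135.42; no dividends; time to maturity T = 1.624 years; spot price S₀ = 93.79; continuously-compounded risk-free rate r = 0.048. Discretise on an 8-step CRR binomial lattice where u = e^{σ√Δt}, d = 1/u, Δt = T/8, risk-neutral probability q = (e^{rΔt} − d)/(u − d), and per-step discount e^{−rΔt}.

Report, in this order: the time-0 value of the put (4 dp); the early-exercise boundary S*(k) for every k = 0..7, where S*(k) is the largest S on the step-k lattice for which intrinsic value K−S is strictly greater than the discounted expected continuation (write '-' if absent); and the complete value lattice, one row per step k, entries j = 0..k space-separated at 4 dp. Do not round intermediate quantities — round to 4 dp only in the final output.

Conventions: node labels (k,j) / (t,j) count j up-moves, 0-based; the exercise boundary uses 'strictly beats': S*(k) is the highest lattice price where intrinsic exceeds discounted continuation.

params: Δt=0.20300 u=1.14112 d=0.87633 q=0.50402 e^(-rΔt)=0.99030
t_8 payoffs: 102.7990 92.9422 80.1070 63.3936 41.6300 13.2903 0.0000 0.0000 0.0000
t_7: node(7,0) S=37.2246 payoff=98.1954 vs cont=96.8823 → 98.1954 [stop]  node(7,1) S=48.4724 payoff=86.9476 vs cont=85.6345 → 86.9476 [stop]  node(7,2) S=63.1189 payoff=72.3011 vs cont=70.9880 → 72.3011 [stop]  node(7,3) S=82.1910 payoff=53.2290 vs cont=51.9159 → 53.2290 [stop]  node(7,4) S=107.0259 payoff=28.3941 vs cont=27.0810 → 28.3941 [stop]  node(7,5) S=139.3650 payoff=0.0000 vs cont=6.5278 → 6.5278 [wait]  node(7,6) S=181.4757 payoff=0.0000 vs cont=0.0000 → 0.0000 [wait]  node(7,7) S=236.3106 payoff=0.0000 vs cont=0.0000 → 0.0000 [wait]  ⇒ S*(7)=107.0259
t_6: node(6,0) S=42.4778 payoff=92.9422 vs cont=91.6291 → 92.9422 [stop]  node(6,1) S=55.3130 payoff=80.1070 vs cont=78.7939 → 80.1070 [stop]  node(6,2) S=72.0264 payoff=63.3936 vs cont=62.0805 → 63.3936 [stop]  node(6,3) S=93.7900 payoff=41.6300 vs cont=40.3169 → 41.6300 [stop]  node(6,4) S=122.1297 payoff=13.2903 vs cont=17.2045 → 17.2045 [wait]  node(6,5) S=159.0326 payoff=0.0000 vs cont=3.2062 → 3.2062 [wait]  node(6,6) S=207.0860 payoff=0.0000 vs cont=0.0000 → 0.0000 [wait]  ⇒ S*(6)=93.7900
t_5: node(5,0) S=48.4724 payoff=86.9476 vs cont=85.6345 → 86.9476 [stop]  node(5,1) S=63.1189 payoff=72.3011 vs cont=70.9880 → 72.3011 [stop]  node(5,2) S=82.1910 payoff=53.2290 vs cont=51.9159 → 53.2290 [stop]  node(5,3) S=107.0259 payoff=28.3941 vs cont=29.0347 → 29.0347 [wait]  node(5,4) S=139.3650 payoff=0.0000 vs cont=10.0506 → 10.0506 [wait]  node(5,5) S=181.4757 payoff=0.0000 vs cont=1.5748 → 1.5748 [wait]  ⇒ S*(5)=82.1910
t_4: node(4,0) S=55.3130 payoff=80.1070 vs cont=78.7939 → 80.1070 [stop]  node(4,1) S=72.0264 payoff=63.3936 vs cont=62.0805 → 63.3936 [stop]  node(4,2) S=93.7900 payoff=41.6300 vs cont=40.6366 → 41.6300 [stop]  node(4,3) S=122.1297 payoff=13.2903 vs cont=19.2775 → 19.2775 [wait]  node(4,4) S=159.0326 payoff=0.0000 vs cont=5.7226 → 5.7226 [wait]  ⇒ S*(4)=93.7900
t_3: node(3,0) S=63.1189 payoff=72.3011 vs cont=70.9880 → 72.3011 [stop]  node(3,1) S=82.1910 payoff=53.2290 vs cont=51.9159 → 53.2290 [stop]  node(3,2) S=107.0259 payoff=28.3941 vs cont=30.0694 → 30.0694 [wait]  node(3,3) S=139.3650 payoff=0.0000 vs cont=12.3248 → 12.3248 [wait]  ⇒ S*(3)=82.1910
t_2: node(2,0) S=72.0264 payoff=63.3936 vs cont=62.0805 → 63.3936 [stop]  node(2,1) S=93.7900 payoff=41.6300 vs cont=41.1531 → 41.6300 [stop]  node(2,2) S=122.1297 payoff=13.2903 vs cont=20.9209 → 20.9209 [wait]  ⇒ S*(2)=93.7900
t_1: node(1,0) S=82.1910 payoff=53.2290 vs cont=51.9159 → 53.2290 [stop]  node(1,1) S=107.0259 payoff=28.3941 vs cont=30.8897 → 30.8897 [wait]  ⇒ S*(1)=82.1910
t_0: node(0,0) S=93.7900 payoff=41.6300 vs cont=41.5625 → 41.6300 [stop]  ⇒ S*(0)=93.7900

price = 41.6300
boundary = 93.7900 82.1910 93.7900 82.1910 93.7900 82.1910 93.7900 107.0259
tree:
41.6300
53.2290 30.8897
63.3936 41.6300 20.9209
72.3011 53.2290 30.0694 12.3248
80.1070 63.3936 41.6300 19.2775 5.7226
86.9476 72.3011 53.2290 29.0347 10.0506 1.5748
92.9422 80.1070 63.3936 41.6300 17.2045 3.2062 0.0000
98.1954 86.9476 72.3011 53.2290 28.3941 6.5278 0.0000 0.0000
102.7990 92.9422 80.1070 63.3936 41.6300 13.2903 0.0000 0.0000 0.0000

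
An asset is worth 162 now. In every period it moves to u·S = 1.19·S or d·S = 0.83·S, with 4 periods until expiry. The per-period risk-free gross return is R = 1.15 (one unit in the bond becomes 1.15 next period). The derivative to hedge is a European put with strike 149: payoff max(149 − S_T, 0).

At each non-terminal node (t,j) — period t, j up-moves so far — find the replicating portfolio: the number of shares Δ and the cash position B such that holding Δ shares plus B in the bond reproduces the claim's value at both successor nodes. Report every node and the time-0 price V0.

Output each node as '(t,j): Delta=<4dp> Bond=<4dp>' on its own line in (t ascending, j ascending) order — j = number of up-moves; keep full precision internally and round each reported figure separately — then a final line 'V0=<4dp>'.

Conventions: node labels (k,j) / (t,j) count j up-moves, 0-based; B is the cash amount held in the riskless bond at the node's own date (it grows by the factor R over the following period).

(0,0): Delta=-0.0149 Bond=2.5292
(1,0): Delta=-0.1261 Bond=17.8548
(1,1): Delta=-0.0052 Bond=1.0403
(2,0): Delta=-0.8261 Bond=98.6578
(2,1): Delta=-0.0650 Bond=10.7674
(2,2): Delta=0.0000 Bond=0.0000
(3,0): Delta=-1.0000 Bond=129.5652
(3,1): Delta=-0.8109 Bond=111.4429
(3,2): Delta=0.0000 Bond=0.0000
(3,3): Delta=0.0000 Bond=0.0000
V0=0.1144

No-arbitrage ⇒ martingale measure with p* = (R−d)/(u−d) = 0.8889.
At maturity the claim pays: V(4,0)=72.1175, V(4,1)=38.7709, V(4,2)=0.0000, V(4,3)=0.0000, V(4,4)=0.0000
(3,0): S=92.6295. Δ = (V_up−V_dn)/(S_up−S_dn) = (38.7709−72.1175)/(110.2291−76.8825) = -1.0000. V = [p*·38.7709 + (1−p*)·72.1175]/1.15 = 36.9357. B = V − Δ·S = 129.5652.
(3,1): S=132.8061. Δ = (V_up−V_dn)/(S_up−S_dn) = (0.0000−38.7709)/(158.0393−110.2291) = -0.8109. V = [p*·0.0000 + (1−p*)·38.7709]/1.15 = 3.7460. B = V − Δ·S = 111.4429.
(3,2): S=190.4088. Δ = (V_up−V_dn)/(S_up−S_dn) = (0.0000−0.0000)/(226.5865−158.0393) = 0.0000. V = [p*·0.0000 + (1−p*)·0.0000]/1.15 = 0.0000. B = V − Δ·S = 0.0000.
(3,3): S=272.9958. Δ = (V_up−V_dn)/(S_up−S_dn) = (0.0000−0.0000)/(324.8650−226.5865) = 0.0000. V = [p*·0.0000 + (1−p*)·0.0000]/1.15 = 0.0000. B = V − Δ·S = 0.0000.
(2,0): S=111.6018. Δ = (V_up−V_dn)/(S_up−S_dn) = (3.7460−36.9357)/(132.8061−92.6295) = -0.8261. V = [p*·3.7460 + (1−p*)·36.9357]/1.15 = 6.4641. B = V − Δ·S = 98.6578.
(2,1): S=160.0074. Δ = (V_up−V_dn)/(S_up−S_dn) = (0.0000−3.7460)/(190.4088−132.8061) = -0.0650. V = [p*·0.0000 + (1−p*)·3.7460]/1.15 = 0.3619. B = V − Δ·S = 10.7674.
(2,2): S=229.4082. Δ = (V_up−V_dn)/(S_up−S_dn) = (0.0000−0.0000)/(272.9958−190.4088) = 0.0000. V = [p*·0.0000 + (1−p*)·0.0000]/1.15 = 0.0000. B = V − Δ·S = 0.0000.
(1,0): S=134.4600. Δ = (V_up−V_dn)/(S_up−S_dn) = (0.3619−6.4641)/(160.0074−111.6018) = -0.1261. V = [p*·0.3619 + (1−p*)·6.4641]/1.15 = 0.9043. B = V − Δ·S = 17.8548.
(1,1): S=192.7800. Δ = (V_up−V_dn)/(S_up−S_dn) = (0.0000−0.3619)/(229.4082−160.0074) = -0.0052. V = [p*·0.0000 + (1−p*)·0.3619]/1.15 = 0.0350. B = V − Δ·S = 1.0403.
(0,0): S=162.0000. Δ = (V_up−V_dn)/(S_up−S_dn) = (0.0350−0.9043)/(192.7800−134.4600) = -0.0149. V = [p*·0.0350 + (1−p*)·0.9043]/1.15 = 0.1144. B = V − Δ·S = 2.5292.
Sanity check at the root: Δ(0,0)·S0 + B(0,0) reproduces V0 = 0.1144.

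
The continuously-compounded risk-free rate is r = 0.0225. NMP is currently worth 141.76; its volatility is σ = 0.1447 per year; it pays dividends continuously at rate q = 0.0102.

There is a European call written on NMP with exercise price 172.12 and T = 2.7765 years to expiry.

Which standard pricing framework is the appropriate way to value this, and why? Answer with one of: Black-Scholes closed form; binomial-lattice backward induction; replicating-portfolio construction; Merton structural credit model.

framework: Black-Scholes closed form

Key observation: a European-exercise option on NMP struck at 172.12 — a GBM underlying with constant parameters — admits an analytic price: the data contain no early exercise, no discrete tree, no debt structure.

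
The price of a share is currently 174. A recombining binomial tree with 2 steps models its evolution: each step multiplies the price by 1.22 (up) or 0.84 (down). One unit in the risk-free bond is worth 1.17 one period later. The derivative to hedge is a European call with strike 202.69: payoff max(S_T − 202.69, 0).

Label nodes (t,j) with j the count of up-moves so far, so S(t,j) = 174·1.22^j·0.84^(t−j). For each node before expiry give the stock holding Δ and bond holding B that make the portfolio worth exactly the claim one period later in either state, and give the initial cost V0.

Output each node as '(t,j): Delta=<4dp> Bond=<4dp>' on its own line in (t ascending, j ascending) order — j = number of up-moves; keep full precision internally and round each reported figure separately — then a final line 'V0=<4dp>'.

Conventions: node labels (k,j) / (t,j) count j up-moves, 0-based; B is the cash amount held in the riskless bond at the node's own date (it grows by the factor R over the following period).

No-arbitrage ⇒ martingale measure with p* = (R−d)/(u−d) = 0.8684.
Payoffs at expiry: V(2,0)=0.0000, V(2,1)=0.0000, V(2,2)=56.2916
Node (1,0) S=146.1600: V=(p*·0.0000+(1−p*)·0.0000)/1.17=0.0000; Δ=(0.0000−0.0000)/(178.3152−122.7744)=0.0000; B=V−Δ·S=0.0000
Node (1,1) S=212.2800: V=(p*·56.2916+(1−p*)·0.0000)/1.17=41.7819; Δ=(56.2916−0.0000)/(258.9816−178.3152)=0.6978; B=V−Δ·S=-106.3539
Node (0,0) S=174.0000: V=(p*·41.7819+(1−p*)·0.0000)/1.17=31.0122; Δ=(41.7819−0.0000)/(212.2800−146.1600)=0.6319; B=V−Δ·S=-78.9401
Verification: the root portfolio costs Δ(0,0)·S0 + B(0,0) = 31.0122, matching V0.

(0,0): Delta=0.6319 Bond=-78.9401
(1,0): Delta=0.0000 Bond=0.0000
(1,1): Delta=0.6978 Bond=-106.3539
V0=31.0122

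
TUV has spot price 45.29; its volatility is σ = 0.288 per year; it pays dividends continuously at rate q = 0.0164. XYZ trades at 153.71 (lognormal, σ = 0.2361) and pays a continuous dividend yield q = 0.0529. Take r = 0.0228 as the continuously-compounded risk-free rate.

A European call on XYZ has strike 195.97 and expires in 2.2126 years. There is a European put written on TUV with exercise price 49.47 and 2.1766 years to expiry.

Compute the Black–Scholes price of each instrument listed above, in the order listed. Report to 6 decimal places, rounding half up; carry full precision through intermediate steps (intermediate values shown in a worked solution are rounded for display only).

[XYZ call K=195.97]
σ√T = 0.2361·√2.2126 = 0.351194
d₁ = (ln(S/K) + (r−q+σ²/2)T) / (σ√T) = (ln(153.71/195.97) + (0.0228−0.0529+0.2361²/2)·2.2126) / 0.351194 = (-0.242894 − 0.004931) / 0.351194 = -0.705662
d₂ = d₁ − σ√T = -0.705662 − 0.351194 = -1.056856
e^{−rT} = 0.950804
e^{−qT} = 0.889544
N(d₁) = 0.240199,  N(d₂) = 0.145289
price = S·e^{−qT}·N(d₁) − K·e^{−rT}·N(d₂) = 32.842865 − 27.071493 = 5.771372
[TUV put K=49.47]
σ√T = 0.288·√2.1766 = 0.424895
d₁ = (ln(S/K) + (r−q+σ²/2)T) / (σ√T) = (ln(45.29/49.47) + (0.0228−0.0164+0.288²/2)·2.1766) / 0.424895 = (-0.088280 + 0.104198) / 0.424895 = 0.037463
d₂ = d₁ − σ√T = 0.037463 − 0.424895 = -0.387432
e^{−rT} = 0.951585
e^{−qT} = 0.964933
N(−d₁) = 0.485058,  N(−d₂) = 0.650782
price = K·e^{−rT}·N(−d₂) − S·e^{−qT}·N(−d₁) = 30.635483 − 21.197912 = 9.437571

price(XYZ call K=195.97) = 5.771372
price(TUV put K=49.47) = 9.437571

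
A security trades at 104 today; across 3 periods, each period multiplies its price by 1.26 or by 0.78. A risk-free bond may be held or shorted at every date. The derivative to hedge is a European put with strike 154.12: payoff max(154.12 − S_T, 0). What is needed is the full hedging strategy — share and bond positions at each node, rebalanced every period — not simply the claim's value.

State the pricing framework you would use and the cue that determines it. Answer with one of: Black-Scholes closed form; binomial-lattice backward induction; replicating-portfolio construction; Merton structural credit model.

framework: replicating-portfolio construction

Key observation: the deliverable is the dynamic trading strategy on the 3-step tree (spot 104, moves 1.26 and 0.78), so the valuation must go through the node-by-node replicating-portfolio solve.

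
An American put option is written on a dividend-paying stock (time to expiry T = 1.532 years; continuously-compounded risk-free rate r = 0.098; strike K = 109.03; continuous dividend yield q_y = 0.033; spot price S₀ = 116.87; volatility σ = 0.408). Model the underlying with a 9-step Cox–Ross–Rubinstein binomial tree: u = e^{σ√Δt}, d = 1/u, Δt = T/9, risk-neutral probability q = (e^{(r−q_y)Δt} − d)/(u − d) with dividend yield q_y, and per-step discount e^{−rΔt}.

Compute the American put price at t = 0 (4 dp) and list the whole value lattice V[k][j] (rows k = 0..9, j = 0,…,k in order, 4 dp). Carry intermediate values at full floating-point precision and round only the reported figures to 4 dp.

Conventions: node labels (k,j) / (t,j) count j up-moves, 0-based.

price = 14.4983
tree:
14.4983
20.6471 8.6184
28.6217 13.0847 4.2820
38.4982 19.3602 7.0252 1.5840
49.4255 27.7904 11.2811 2.8523 0.3230
58.6598 38.4982 17.6382 5.0750 0.6451 0.0000
66.4635 49.4255 26.6530 8.8939 1.2885 0.0000 0.0000
73.0583 58.6598 38.4982 15.2825 2.5735 0.0000 0.0000 0.0000
78.6313 66.4635 49.4255 25.5675 5.1401 0.0000 0.0000 0.0000 0.0000
83.3409 73.0583 58.6598 38.4982 10.2664 0.0000 0.0000 0.0000 0.0000 0.0000

Δt=0.17022  u=1.18333  d=0.84507  q=0.49091  discount=0.98346
step 9 (expiry): payoffs max(K−S,0) = 83.3409 73.0583 58.6598 38.4982 10.2664 0.0000 0.0000 0.0000 0.0000 0.0000
k=8: (k=8,j=0): S=30.3987, K−S=78.6313, hold=76.9978 ⇒ V=78.6313 exercise | (k=8,j=1): S=42.5665, K−S=66.4635, hold=64.8983 ⇒ V=66.4635 exercise | (k=8,j=2): S=59.6045, K−S=49.4255, hold=47.9556 ⇒ V=49.4255 exercise | (k=8,j=3): S=83.4625, K−S=25.5675, hold=24.2313 ⇒ V=25.5675 exercise | (k=8,j=4): S=116.8700, K−S=0.0000, hold=5.1401 ⇒ V=5.1401 continue | (k=8,j=5): S=163.6496, K−S=0.0000, hold=0.0000 ⇒ V=0.0000 continue | (k=8,j=6): S=229.1536, K−S=0.0000, hold=0.0000 ⇒ V=0.0000 continue | (k=8,j=7): S=320.8770, K−S=0.0000, hold=0.0000 ⇒ V=0.0000 continue | (k=8,j=8): S=449.3145, K−S=0.0000, hold=0.0000 ⇒ V=0.0000 continue
k=7: (k=7,j=0): S=35.9717, K−S=73.0583, hold=71.4560 ⇒ V=73.0583 exercise | (k=7,j=1): S=50.3702, K−S=58.6598, hold=57.1383 ⇒ V=58.6598 exercise | (k=7,j=2): S=70.5318, K−S=38.4982, hold=37.0895 ⇒ V=38.4982 exercise | (k=7,j=3): S=98.7636, K−S=10.2664, hold=15.2825 ⇒ V=15.2825 continue | (k=7,j=4): S=138.2958, K−S=0.0000, hold=2.5735 ⇒ V=2.5735 continue | (k=7,j=5): S=193.6515, K−S=0.0000, hold=0.0000 ⇒ V=0.0000 continue | (k=7,j=6): S=271.1644, K−S=0.0000, hold=0.0000 ⇒ V=0.0000 continue | (k=7,j=7): S=379.7035, K−S=0.0000, hold=0.0000 ⇒ V=0.0000 continue
k=6: (k=6,j=0): S=42.5665, K−S=66.4635, hold=64.8983 ⇒ V=66.4635 exercise | (k=6,j=1): S=59.6045, K−S=49.4255, hold=47.9556 ⇒ V=49.4255 exercise | (k=6,j=2): S=83.4625, K−S=25.5675, hold=26.6530 ⇒ V=26.6530 continue | (k=6,j=3): S=116.8700, K−S=0.0000, hold=8.8939 ⇒ V=8.8939 continue | (k=6,j=4): S=163.6496, K−S=0.0000, hold=1.2885 ⇒ V=1.2885 continue | (k=6,j=5): S=229.1536, K−S=0.0000, hold=0.0000 ⇒ V=0.0000 continue | (k=6,j=6): S=320.8770, K−S=0.0000, hold=0.0000 ⇒ V=0.0000 continue
k=5: (k=5,j=0): S=50.3702, K−S=58.6598, hold=57.1383 ⇒ V=58.6598 exercise | (k=5,j=1): S=70.5318, K−S=38.4982, hold=37.6136 ⇒ V=38.4982 exercise | (k=5,j=2): S=98.7636, K−S=10.2664, hold=17.6382 ⇒ V=17.6382 continue | (k=5,j=3): S=138.2958, K−S=0.0000, hold=5.0750 ⇒ V=5.0750 continue | (k=5,j=4): S=193.6515, K−S=0.0000, hold=0.6451 ⇒ V=0.6451 continue | (k=5,j=5): S=271.1644, K−S=0.0000, hold=0.0000 ⇒ V=0.0000 continue
k=4: (k=4,j=0): S=59.6045, K−S=49.4255, hold=47.9556 ⇒ V=49.4255 exercise | (k=4,j=1): S=83.4625, K−S=25.5675, hold=27.7904 ⇒ V=27.7904 continue | (k=4,j=2): S=116.8700, K−S=0.0000, hold=11.2811 ⇒ V=11.2811 continue | (k=4,j=3): S=163.6496, K−S=0.0000, hold=2.8523 ⇒ V=2.8523 continue | (k=4,j=4): S=229.1536, K−S=0.0000, hold=0.3230 ⇒ V=0.3230 continue
k=3: (k=3,j=0): S=70.5318, K−S=38.4982, hold=38.1627 ⇒ V=38.4982 exercise | (k=3,j=1): S=98.7636, K−S=10.2664, hold=19.3602 ⇒ V=19.3602 continue | (k=3,j=2): S=138.2958, K−S=0.0000, hold=7.0252 ⇒ V=7.0252 continue | (k=3,j=3): S=193.6515, K−S=0.0000, hold=1.5840 ⇒ V=1.5840 continue
k=2: (k=2,j=0): S=83.4625, K−S=25.5675, hold=28.6217 ⇒ V=28.6217 continue | (k=2,j=1): S=116.8700, K−S=0.0000, hold=13.0847 ⇒ V=13.0847 continue | (k=2,j=2): S=163.6496, K−S=0.0000, hold=4.2820 ⇒ V=4.2820 continue
k=1: (k=1,j=0): S=98.7636, K−S=10.2664, hold=20.6471 ⇒ V=20.6471 continue | (k=1,j=1): S=138.2958, K−S=0.0000, hold=8.6184 ⇒ V=8.6184 continue
k=0: (k=0,j=0): S=116.8700, K−S=0.0000, hold=14.4983 ⇒ V=14.4983 continue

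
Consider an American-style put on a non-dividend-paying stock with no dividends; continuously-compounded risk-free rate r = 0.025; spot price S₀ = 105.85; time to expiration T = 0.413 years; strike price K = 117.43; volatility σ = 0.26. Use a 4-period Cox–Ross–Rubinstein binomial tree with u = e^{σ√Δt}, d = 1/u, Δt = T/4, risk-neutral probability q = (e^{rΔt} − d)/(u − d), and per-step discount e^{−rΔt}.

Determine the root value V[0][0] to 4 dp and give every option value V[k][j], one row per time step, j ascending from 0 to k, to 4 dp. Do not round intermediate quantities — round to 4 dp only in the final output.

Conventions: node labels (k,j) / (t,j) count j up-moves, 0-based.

Δt=0.10325, u=1.08713, d=0.91985, q=0.49458, disc=e^(-rΔt)=0.99742
k=4 terminal: V=max(K-S,0) → 41.6492 27.8678 11.5800 0.0000 0.0000
k=3: j=0 S=82.3838 intr=35.0462 cont=34.7434 V=35.0462[EX]; j=1 S=97.3661 intr=20.0639 cont=19.7611 V=20.0639[EX]; j=2 S=115.0731 intr=2.3569 cont=5.8377 V=5.8377[hold]; j=3 S=136.0003 intr=0.0000 cont=0.0000 V=0.0000[hold]
k=2: j=0 S=89.5622 intr=27.8678 cont=27.5650 V=27.8678[EX]; j=1 S=105.8500 intr=11.5800 cont=12.9944 V=12.9944[hold]; j=2 S=125.0998 intr=0.0000 cont=2.9429 V=2.9429[hold]
k=1: j=0 S=97.3661 intr=20.0639 cont=20.4589 V=20.4589[hold]; j=1 S=115.0731 intr=2.3569 cont=8.0025 V=8.0025[hold]
k=0: j=0 S=105.8500 intr=11.5800 cont=14.2614 V=14.2614[hold]

price = 14.2614
tree:
14.2614
20.4589 8.0025
27.8678 12.9944 2.9429
35.0462 20.0639 5.8377 0.0000
41.6492 27.8678 11.5800 0.0000 0.0000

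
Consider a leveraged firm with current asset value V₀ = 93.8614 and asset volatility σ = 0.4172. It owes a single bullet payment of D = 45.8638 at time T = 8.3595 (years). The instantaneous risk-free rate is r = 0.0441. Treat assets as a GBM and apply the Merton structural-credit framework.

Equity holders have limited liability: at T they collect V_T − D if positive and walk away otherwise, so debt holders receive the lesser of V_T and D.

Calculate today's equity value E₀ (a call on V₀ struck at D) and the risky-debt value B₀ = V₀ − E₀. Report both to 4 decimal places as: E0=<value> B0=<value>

Equity is a call on the firm's assets struck at D = 45.8638:
d₁ = [ln(V₀/D) + (r + σ²/2)T] / (σ√T)
   = [ln(93.8614/45.8638) + (0.0441 + 0.5·0.4172²)·8.3595] / (0.4172·√8.3595)
   = [0.716143 + 1.096164] / 1.206242 = 1.502441
d₂ = d₁ − σ√T = 1.502441 − 1.206242 = 0.296199
N(d₁) = 0.933508,  N(d₂) = 0.616461,  e^(−rT) = 0.691665
E₀ = V₀·N(d₁) − D·e^(−rT)·N(d₂)
   = 93.8614·0.933508 − 45.8638·0.691665·0.616461 = 68.064799
B₀ = V₀ − E₀ = 93.8614 − 68.064799 = 25.796601

E0=68.0648 B0=25.7966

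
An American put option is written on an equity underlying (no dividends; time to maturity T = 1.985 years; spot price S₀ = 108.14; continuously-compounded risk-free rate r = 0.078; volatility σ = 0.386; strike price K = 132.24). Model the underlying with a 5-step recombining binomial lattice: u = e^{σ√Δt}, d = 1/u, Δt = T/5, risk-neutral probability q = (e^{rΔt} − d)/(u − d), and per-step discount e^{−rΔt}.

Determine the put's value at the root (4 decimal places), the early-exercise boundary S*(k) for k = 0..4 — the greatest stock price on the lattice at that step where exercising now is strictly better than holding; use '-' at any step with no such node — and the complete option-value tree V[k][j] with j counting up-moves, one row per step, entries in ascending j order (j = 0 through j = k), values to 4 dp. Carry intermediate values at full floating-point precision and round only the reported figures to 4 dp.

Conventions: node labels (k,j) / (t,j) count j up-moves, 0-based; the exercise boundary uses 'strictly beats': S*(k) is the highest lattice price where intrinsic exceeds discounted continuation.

Δt=0.39700  u=1.27534  d=0.78411  q=0.50352  discount=0.96951
step 5 (expiry): payoffs max(K−S,0) = 100.1876 80.1072 47.4467 0.0000 0.0000 0.0000
step 4: (k=4,j=0): S=40.8777, K−S=91.3623, hold=87.3301 ⇒ V=91.3623 exercise | (k=4,j=1): S=66.4869, K−S=65.7531, hold=61.7209 ⇒ V=65.7531 exercise | (k=4,j=2): S=108.1400, K−S=24.1000, hold=22.8381 ⇒ V=24.1000 exercise | (k=4,j=3): S=175.8881, K−S=0.0000, hold=0.0000 ⇒ V=0.0000 continue | (k=4,j=4): S=286.0793, K−S=0.0000, hold=0.0000 ⇒ V=0.0000 continue  boundary S*=108.1400
step 3: (k=3,j=0): S=52.1328, K−S=80.1072, hold=76.0750 ⇒ V=80.1072 exercise | (k=3,j=1): S=84.7933, K−S=47.4467, hold=43.4145 ⇒ V=47.4467 exercise | (k=3,j=2): S=137.9150, K−S=0.0000, hold=11.6004 ⇒ V=11.6004 continue | (k=3,j=3): S=224.3166, K−S=0.0000, hold=0.0000 ⇒ V=0.0000 continue  boundary S*=84.7933
step 2: (k=2,j=0): S=66.4869, K−S=65.7531, hold=61.7209 ⇒ V=65.7531 exercise | (k=2,j=1): S=108.1400, K−S=24.1000, hold=28.5010 ⇒ V=28.5010 continue | (k=2,j=2): S=175.8881, K−S=0.0000, hold=5.5837 ⇒ V=5.5837 continue  boundary S*=66.4869
step 1: (k=1,j=0): S=84.7933, K−S=47.4467, hold=45.5630 ⇒ V=47.4467 exercise | (k=1,j=1): S=137.9150, K−S=0.0000, hold=16.4446 ⇒ V=16.4446 continue  boundary S*=84.7933
step 0: (k=0,j=0): S=108.1400, K−S=24.1000, hold=30.8658 ⇒ V=30.8658 continue  boundary S*=-

price = 30.8658
boundary = - 84.7933 66.4869 84.7933 108.1400
tree:
30.8658
47.4467 16.4446
65.7531 28.5010 5.5837
80.1072 47.4467 11.6004 0.0000
91.3623 65.7531 24.1000 0.0000 0.0000
100.1876 80.1072 47.4467 0.0000 0.0000 0.0000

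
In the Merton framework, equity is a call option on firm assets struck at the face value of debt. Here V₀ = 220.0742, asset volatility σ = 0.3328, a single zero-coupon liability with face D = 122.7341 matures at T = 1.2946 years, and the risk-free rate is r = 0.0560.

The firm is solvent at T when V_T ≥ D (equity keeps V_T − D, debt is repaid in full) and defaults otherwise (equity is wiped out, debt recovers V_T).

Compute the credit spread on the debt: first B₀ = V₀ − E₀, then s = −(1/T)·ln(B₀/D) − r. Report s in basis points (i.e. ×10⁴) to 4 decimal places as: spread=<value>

Work the structural quantities from V₀ = 220.0742 against face 122.7341:
d₁ = [ln(V₀/D) + (r + σ²/2)T] / (σ√T)
   = [ln(220.0742/122.7341) + (0.0560 + 0.5·0.3328²)·1.2946] / (0.3328·√1.2946)
   = [0.583945 + 0.144190] / 0.378661 = 1.922916
d₂ = d₁ − σ√T = 1.922916 − 0.378661 = 1.544255
N(d₁) = 0.972755,  N(d₂) = 0.938737,  e^(−rT) = 0.930068
E₀ = V₀·N(d₁) − D·e^(−rT)·N(d₂)
   = 220.0742·0.972755 − 122.7341·0.930068·0.938737 = 106.920431
B₀ = V₀ − E₀ = 220.0742 − 106.920431 = 113.153769
spread = −(1/T)·ln(B₀/D) − r = −(1/1.2946)·ln(113.153769/122.7341) − 0.0560 = 0.00677812
in basis points: 0.00677812 × 10⁴ = 67.7812 bp

spread=67.7812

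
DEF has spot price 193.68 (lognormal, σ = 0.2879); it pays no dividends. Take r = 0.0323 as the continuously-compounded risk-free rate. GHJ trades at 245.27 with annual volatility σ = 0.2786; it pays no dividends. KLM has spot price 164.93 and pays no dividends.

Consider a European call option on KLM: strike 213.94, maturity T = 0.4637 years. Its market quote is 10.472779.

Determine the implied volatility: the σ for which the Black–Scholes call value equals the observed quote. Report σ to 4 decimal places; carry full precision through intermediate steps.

At σ = 0.5453 the Black–Scholes value reproduces the quote:
σ√T = 0.5453·√0.4637 = 0.371325
d₁ = (ln(S/K) + (r+σ²/2)T) / (σ√T) = (ln(164.93/213.94) + (0.0323+0.5453²/2)·0.4637) / 0.371325 = (-0.260174 + 0.083919) / 0.371325 = -0.474668
d₂ = d₁ − σ√T = -0.474668 − 0.371325 = -0.845992
e^{−rT} = 0.985134
N(d₁) = 0.317512,  N(d₂) = 0.198778
V = S·N(d₁) − K·e^{−rT}·N(d₂) = 52.367250 − 41.894472 = 10.472779 (matching the quote); vega is positive throughout, so no other σ reproduces this price

sigma = 0.5453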